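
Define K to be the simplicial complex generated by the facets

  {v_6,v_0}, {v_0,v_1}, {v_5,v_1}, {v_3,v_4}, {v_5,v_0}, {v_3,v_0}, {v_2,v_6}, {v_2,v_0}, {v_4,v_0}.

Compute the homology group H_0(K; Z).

Fix the vertex order v_0 < v_1 < v_2 < v_3 < v_4 < v_5 < v_6 and write every simplex with vertices in increasing order. Then dim K = 1 and the simplices of K are:

  0-simplices (7): [v_0], [v_1], [v_2], [v_3], [v_4], [v_5], [v_6]
  1-simplices (9): [v_0,v_1], [v_0,v_2], [v_0,v_3], [v_0,v_4], [v_0,v_5], [v_0,v_6], [v_1,v_5], [v_2,v_6], [v_3,v_4]

so the chain groups are C_0 ≅ Z^7, C_1 ≅ Z^9.

Boundary ∂_1: C_1 → C_0 sends each edge [p,q] (with p < q) to q − p.
This gives a 7×9 integer matrix of rank 6; reducing to Smith normal form yields diagonal entries (1,1,1,1,1,1).

From H_k ≅ ker(∂_k) / im(∂_{k+1}) we obtain:

  H_0: rank C_0 − rank ∂_1 = 7 − 6 = 1, and the invariant factors of ∂_1 are all 1, so H_0 = Z.

(K is a triangulation of a wedge of 3 circles.)

H_0 ≅ Z.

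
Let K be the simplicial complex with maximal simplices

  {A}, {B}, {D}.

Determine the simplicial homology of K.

H_0 ≅ Z^3.

Take the total order A < B < D on the vertex set. Then K (dimension 0) consists of the simplices:

  0-simplices (3): A, B, D

so the chain groups are C_0 ≅ Z^3.

Now H_k = ker ∂_k / im ∂_{k+1}, so:

  H_0: rank C_0 − rank ∂_1 = 3 − 0 = 3, and there is no ∂_1, so H_0 ≅ Z^3.

(K is a triangulation of a set of 3 points.)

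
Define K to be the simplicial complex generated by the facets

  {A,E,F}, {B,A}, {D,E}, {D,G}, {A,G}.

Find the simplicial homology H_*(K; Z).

H_0 = Z,  H_1 = Z,  H_2 = 0.

We work with the vertex ordering A < B < D < E < F < G. The simplices of K, each written with vertices in increasing order, are:

  0-simplices (6): A, B, D, E, F, G
  1-simplices (7): AB, AE, AF, AG, DE, DG, EF
  2-simplices (1): AEF

so the chain groups are C_0 ≅ Z^6, C_1 ≅ Z^7, C_2 ≅ Z^1.

The boundary map ∂_1: C_1 → C_0 maps an edge to its endpoints' difference, ∂[p,q] = q − p.
The resulting 6×7 matrix has rank 5, and its Smith normal form has invariant factors (1,1,1,1,1).

Boundary ∂_2: C_2 → C_1 sends each 2-simplex [p,q,r] to [q,r] − [p,r] + [p,q]. For instance
  ∂AEF = EF − AF + AE.
This gives a 7×1 integer matrix of rank 1; reducing to Smith normal form yields diagonal entries (1).

Computing H_k = (kernel of ∂_k) / (image of ∂_{k+1}):

  H_0: rank C_0 − rank ∂_1 = 6 − 5 = 1, and the invariant factors of ∂_1 are all 1, so H_0 ≅ Z.
  H_1: rank ker ∂_1 − rank ∂_2 = (7 − 5) − 1 = 1, and the invariant factors of ∂_2 are all 1, so H_1 ≅ Z.
  H_2: rank ker ∂_2 − rank ∂_3 = (1 − 1) − 0 = 0, and there is no ∂_3, so H_2 ≅ 0.

As a check, the Euler characteristic is 6 − 7 + 1 = 0, which agrees with 1 − 1 + 0 = 0.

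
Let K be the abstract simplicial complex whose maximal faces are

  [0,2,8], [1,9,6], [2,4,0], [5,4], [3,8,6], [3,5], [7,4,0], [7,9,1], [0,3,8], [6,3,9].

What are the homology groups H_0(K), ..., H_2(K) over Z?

Order the vertices as 0 < 1 < 2 < 3 < 4 < 5 < 6 < 7 < 8 < 9. Listing each simplex with vertices in this order, K has dimension 2 with simplices:

  0-simplices (10): [0], [1], [2], [3], [4], [5], [6], [7], [8], [9]
  1-simplices (19): [0,2], [0,3], [0,4], [0,7], [0,8], [1,6], [1,7], [1,9], [2,4], [2,8], [3,5], [3,6], [3,8], [3,9], [4,5], [4,7], [6,8], [6,9], [7,9]
  2-simplices (8): [0,2,4], [0,2,8], [0,3,8], [0,4,7], [1,6,9], [1,7,9], [3,6,8], [3,6,9]

giving chain groups C_0 ≅ Z^10, C_1 ≅ Z^19, C_2 ≅ Z^8.

Boundary ∂_1: C_1 → C_0 sends each edge [p,q] (with p < q) to q − p. For instance
  ∂[1,9] = [9] − [1].
As a 10×19 matrix over Z this has rank 9, with invariant factors (1,1,1,1,1,1,1,1,1).

∂_2: C_2 → C_1 sends each 2-simplex [p,q,r] to [q,r] − [p,r] + [p,q]. For instance
  ∂[3,6,9] = [6,9] − [3,9] + [3,6],
  ∂[0,4,7] = [4,7] − [0,7] + [0,4].
As a 19×8 matrix over Z this has rank 8, with invariant factors (1,1,1,1,1,1,1,1).

Computing H_k = (kernel of ∂_k) / (image of ∂_{k+1}):

  H_0: rank C_0 − rank ∂_1 = 10 − 9 = 1, and the invariant factors of ∂_1 are all 1, so H_0 ≅ Z.
  H_1: rank ker ∂_1 − rank ∂_2 = (19 − 9) − 8 = 2, and the invariant factors of ∂_2 are all 1, so H_1 ≅ Z^2.
  H_2: rank ker ∂_2 − rank ∂_3 = (8 − 8) − 0 = 0, and there is no ∂_3, so H_2 ≅ 0.

H_0 = Z,  H_1 = Z^2,  H_2 = 0.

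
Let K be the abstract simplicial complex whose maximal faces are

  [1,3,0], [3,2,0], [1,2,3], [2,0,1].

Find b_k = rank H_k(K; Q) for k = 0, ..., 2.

b_0 = 1, b_1 = 0, b_2 = 1.

Take the total order 0 < 1 < 2 < 3 on the vertex set. Then K (dimension 2) consists of the simplices:

  0-simplices (4): [0], [1], [2], [3]
  1-simplices (6): [0,1], [0,2], [0,3], [1,2], [1,3], [2,3]
  2-simplices (4): [0,1,2], [0,1,3], [0,2,3], [1,2,3]

so the chain groups are C_0 ≅ Z^4, C_1 ≅ Z^6, C_2 ≅ Z^4.

∂_1: C_1 → C_0 maps an edge to its endpoints' difference, ∂[p,q] = q − p.
As a 4×6 matrix over Z this has rank 3, with invariant factors (1,1,1).

Boundary ∂_2: C_2 → C_1 sends each 2-simplex [p,q,r] to [q,r] − [p,r] + [p,q]. For instance
  ∂[0,1,2] = [1,2] − [0,2] + [0,1],
  ∂[1,2,3] = [2,3] − [1,3] + [1,2].
As a 6×4 matrix over Z this has rank 3, with invariant factors (1,1,1).

Computing H_k = (kernel of ∂_k) / (image of ∂_{k+1}):

  H_0: rank C_0 − rank ∂_1 = 4 − 3 = 1, and the invariant factors of ∂_1 are all 1, so H_0 = Z.
  H_1: rank ker ∂_1 − rank ∂_2 = (6 − 3) − 3 = 0, and the invariant factors of ∂_2 are all 1, so H_1 = 0.
  H_2: rank ker ∂_2 − rank ∂_3 = (4 − 3) − 0 = 1, and there is no ∂_3, so H_2 = Z.

As a check, the Euler characteristic is 4 − 6 + 4 = 2, which agrees with 1 − 0 + 1 = 2.
(K is a triangulation of the 2-sphere S^2.)

Hence the Betti numbers are b_0 = 1, b_1 = 0, b_2 = 1.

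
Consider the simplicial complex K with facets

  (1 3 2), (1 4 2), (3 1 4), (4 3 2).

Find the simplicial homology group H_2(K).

Take the total order 1 < 2 < 3 < 4 on the vertex set. Then K (dimension 2) consists of the simplices:

  0-simplices (4): [1], [2], [3], [4]
  1-simplices (6): [1,2], [1,3], [1,4], [2,3], [2,4], [3,4]
  2-simplices (4): [1,2,3], [1,2,4], [1,3,4], [2,3,4]

so the chain groups are C_0 ≅ Z^4, C_1 ≅ Z^6, C_2 ≅ Z^4.

∂_1: C_1 → C_0 sends each edge [p,q] (with p < q) to q − p. For instance
  ∂[1,2] = [2] − [1].
This gives a 4×6 integer matrix of rank 3; reducing to Smith normal form yields diagonal entries (1,1,1).

The boundary map ∂_2: C_2 → C_1 maps a triangle to the signed sum of its edges. For instance
  ∂[2,3,4] = [3,4] − [2,4] + [2,3],
  ∂[1,2,3] = [2,3] − [1,3] + [1,2].
This gives a 6×4 integer matrix of rank 3; reducing to Smith normal form yields diagonal entries (1,1,1).

Now H_k = ker ∂_k / im ∂_{k+1}, so:

  H_2: rank ker ∂_2 − rank ∂_3 = (4 − 3) − 0 = 1, and there is no ∂_3, so H_2 = Z.

H_2 ≅ Z.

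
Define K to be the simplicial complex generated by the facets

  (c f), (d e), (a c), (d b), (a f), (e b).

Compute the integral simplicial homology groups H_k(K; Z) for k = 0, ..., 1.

H_0 ≅ Z^2,  H_1 ≅ Z^2.

Take the total order a < b < c < d < e < f on the vertex set. Then K (dimension 1) consists of the simplices:

  0-simplices (6): a, b, c, d, e, f
  1-simplices (6): ac, af, bd, be, cf, de

giving chain groups C_0 ≅ Z^6, C_1 ≅ Z^6.

Boundary ∂_1: C_1 → C_0 is given by ∂[p,q] = [q] − [p]. For instance
  ∂ac = c − a.
The 6×6 boundary matrix has rank 4 and Smith normal form diag(1,1,1,1).

Reading off H_k = ker ∂_k / im ∂_{k+1}:

  H_0: rank C_0 − rank ∂_1 = 6 − 4 = 2, and the invariant factors of ∂_1 are all 1, so H_0 ≅ Z^2.
  H_1: rank ker ∂_1 − rank ∂_2 = (6 − 4) − 0 = 2, and there is no ∂_2, so H_1 ≅ Z^2.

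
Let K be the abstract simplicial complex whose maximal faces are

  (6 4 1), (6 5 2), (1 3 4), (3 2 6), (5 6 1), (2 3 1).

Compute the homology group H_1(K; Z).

H_1 ≅ Z.

Order the vertices as 1 < 2 < 3 < 4 < 5 < 6. Listing each simplex with vertices in this order, K has dimension 2 with simplices:

  0-simplices (6): [1], [2], [3], [4], [5], [6]
  1-simplices (12): [1,2], [1,3], [1,4], [1,5], [1,6], [2,3], [2,5], [2,6], [3,4], [3,6], [4,6], [5,6]
  2-simplices (6): [1,2,3], [1,3,4], [1,4,6], [1,5,6], [2,3,6], [2,5,6]

so the chain groups are C_0 ≅ Z^6, C_1 ≅ Z^12, C_2 ≅ Z^6.

∂_1: C_1 → C_0 maps an edge to its endpoints' difference, ∂[p,q] = q − p. For instance
  ∂[1,3] = [3] − [1].
The resulting 6×12 matrix has rank 5, and its Smith normal form has invariant factors (1,1,1,1,1).

∂_2: C_2 → C_1 maps a triangle to the signed sum of its edges. For instance
  ∂[2,5,6] = [5,6] − [2,6] + [2,5],
  ∂[1,5,6] = [5,6] − [1,6] + [1,5].
The 12×6 boundary matrix has rank 6 and Smith normal form diag(1,1,1,1,1,1).

From H_k ≅ ker(∂_k) / im(∂_{k+1}) we obtain:

  H_1: rank ker ∂_1 − rank ∂_2 = (12 − 5) − 6 = 1, and the invariant factors of ∂_2 are all 1, so H_1 ≅ Z.

(K is a triangulation of the cylinder S^1 x I.)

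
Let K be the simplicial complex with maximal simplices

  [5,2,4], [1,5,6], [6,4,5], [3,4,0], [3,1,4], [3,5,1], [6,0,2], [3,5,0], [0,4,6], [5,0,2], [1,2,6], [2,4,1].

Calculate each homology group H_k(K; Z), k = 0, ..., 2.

Take the total order 0 < 1 < 2 < 3 < 4 < 5 < 6 on the vertex set. Then K (dimension 2) consists of the simplices:

  0-simplices (7): [0], [1], [2], [3], [4], [5], [6]
  1-simplices (18): [0,2], [0,3], [0,4], [0,5], [0,6], [1,2], [1,3], [1,4], [1,5], [1,6], [2,4], [2,5], [2,6], [3,4], [3,5], [4,5], [4,6], [5,6]
  2-simplices (12): [0,2,5], [0,2,6], [0,3,4], [0,3,5], [0,4,6], [1,2,4], [1,2,6], [1,3,4], [1,3,5], [1,5,6], [2,4,5], [4,5,6]

Hence C_0 ≅ Z^7, C_1 ≅ Z^18, C_2 ≅ Z^12.

∂_1: C_1 → C_0 sends each edge [p,q] (with p < q) to q − p.
The resulting 7×18 matrix has rank 6, and its Smith normal form has invariant factors (1,1,1,1,1,1).

Boundary ∂_2: C_2 → C_1 acts by ∂[p,q,r] = [q,r] − [p,r] + [p,q]. For instance
  ∂[4,5,6] = [5,6] − [4,6] + [4,5],
  ∂[0,3,5] = [3,5] − [0,5] + [0,3].
As a 18×12 matrix over Z this has rank 12, with invariant factors (1,1,1,1,1,1,1,1,1,1,1,2).

Computing H_k = (kernel of ∂_k) / (image of ∂_{k+1}):

  H_0: rank C_0 − rank ∂_1 = 7 − 6 = 1, and the invariant factors of ∂_1 are all 1, so H_0 ≅ Z.
  H_1: rank ker ∂_1 − rank ∂_2 = (18 − 6) − 12 = 0, and ∂_2 has invariant factor 2 > 1, so H_1 ≅ Z/2Z.
  H_2: rank ker ∂_2 − rank ∂_3 = (12 − 12) − 0 = 0, and there is no ∂_3, so H_2 ≅ 0.

(K is a triangulation of the real projective plane RP^2.)

H_0 = Z,  H_1 = Z/2Z,  H_2 = 0.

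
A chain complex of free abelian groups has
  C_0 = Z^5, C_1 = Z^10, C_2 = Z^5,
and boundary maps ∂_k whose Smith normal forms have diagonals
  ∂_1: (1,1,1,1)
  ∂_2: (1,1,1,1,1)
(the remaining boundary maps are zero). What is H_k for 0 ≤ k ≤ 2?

H_0 = Z,  H_1 = Z,  H_2 = 0.

H_0: b_0 = 5 − 0 − 4 = 1; torsion from ∂_1 factors > 1: none. So H_0 = Z.
H_1: b_1 = 10 − 4 − 5 = 1; torsion from ∂_2 factors > 1: none. So H_1 = Z.
H_2: b_2 = 5 − 5 − 0 = 0; torsion from ∂_3 factors > 1: none. So H_2 = 0.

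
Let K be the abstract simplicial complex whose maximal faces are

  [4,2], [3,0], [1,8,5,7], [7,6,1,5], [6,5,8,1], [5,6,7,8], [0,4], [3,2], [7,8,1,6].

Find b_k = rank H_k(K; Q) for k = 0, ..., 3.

K has 9 vertices, 14 edges, 10 triangles, 5 3-simplices.
rank ∂_0 = 0, rank ∂_1 = 7 ⇒ b_0 = 9 − 0 − 7 = 2; all invariant factors of ∂_1 are 1 so no torsion. So H_0 ≅ Z^2.
rank ∂_1 = 7, rank ∂_2 = 6 ⇒ b_1 = 14 − 7 − 6 = 1; all invariant factors of ∂_2 are 1 so no torsion. So H_1 ≅ Z.
rank ∂_2 = 6, rank ∂_3 = 4 ⇒ b_2 = 10 − 6 − 4 = 0; all invariant factors of ∂_3 are 1 so no torsion. So H_2 ≅ 0.
rank ∂_3 = 4, rank ∂_4 = 0 ⇒ b_3 = 5 − 4 − 0 = 1. So H_3 ≅ Z.

b_0 = 2, b_1 = 1, b_2 = 0, b_3 = 1.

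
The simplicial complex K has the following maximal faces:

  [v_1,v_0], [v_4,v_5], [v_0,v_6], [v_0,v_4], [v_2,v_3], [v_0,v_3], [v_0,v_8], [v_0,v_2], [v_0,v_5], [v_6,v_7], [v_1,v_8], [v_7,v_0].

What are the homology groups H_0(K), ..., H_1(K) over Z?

H_0 ≅ Z,  H_1 ≅ Z^4.

K has 9 vertices, 12 edges.
rank ∂_0 = 0, rank ∂_1 = 8 ⇒ b_0 = 9 − 0 − 8 = 1; all invariant factors of ∂_1 are 1 so no torsion. So H_0 ≅ Z.
rank ∂_1 = 8, rank ∂_2 = 0 ⇒ b_1 = 12 − 8 − 0 = 4. So H_1 ≅ Z^4.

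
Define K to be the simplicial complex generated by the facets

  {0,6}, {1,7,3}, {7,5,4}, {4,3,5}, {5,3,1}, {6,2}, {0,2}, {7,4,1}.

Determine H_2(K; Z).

H_2 ≅ 0.

Take the total order 0 < 1 < 2 < 3 < 4 < 5 < 6 < 7 on the vertex set. Then K (dimension 2) consists of the simplices:

  0-simplices (8): [0], [1], [2], [3], [4], [5], [6], [7]
  1-simplices (13): [0,2], [0,6], [1,3], [1,4], [1,5], [1,7], [2,6], [3,4], [3,5], [3,7], [4,5], [4,7], [5,7]
  2-simplices (5): [1,3,5], [1,3,7], [1,4,7], [3,4,5], [4,5,7]

giving chain groups C_0 ≅ Z^8, C_1 ≅ Z^13, C_2 ≅ Z^5.

The boundary map ∂_1: C_1 → C_0 sends each edge [p,q] (with p < q) to q − p.
The resulting 8×13 matrix has rank 6, and its Smith normal form has invariant factors (1,1,1,1,1,1).

Boundary ∂_2: C_2 → C_1 sends each 2-simplex [p,q,r] to [q,r] − [p,r] + [p,q]. For instance
  ∂[3,4,5] = [4,5] − [3,5] + [3,4],
  ∂[1,4,7] = [4,7] − [1,7] + [1,4].
The resulting 13×5 matrix has rank 5, and its Smith normal form has invariant factors (1,1,1,1,1).

Now H_k = ker ∂_k / im ∂_{k+1}, so:

  H_2: rank ker ∂_2 − rank ∂_3 = (5 − 5) − 0 = 0, and there is no ∂_3, so H_2 = 0.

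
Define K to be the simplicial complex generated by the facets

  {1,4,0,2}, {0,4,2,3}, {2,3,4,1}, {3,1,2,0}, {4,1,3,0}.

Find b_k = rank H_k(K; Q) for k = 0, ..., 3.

Fix the vertex order 0 < 1 < 2 < 3 < 4 and write every simplex with vertices in increasing order. Then dim K = 3 and the simplices of K are:

  0-simplices (5): [0], [1], [2], [3], [4]
  1-simplices (10): [0,1], [0,2], [0,3], [0,4], [1,2], [1,3], [1,4], [2,3], [2,4], [3,4]
  2-simplices (10): [0,1,2], [0,1,3], [0,1,4], [0,2,3], [0,2,4], [0,3,4], [1,2,3], [1,2,4], [1,3,4], [2,3,4]
  3-simplices (5): [0,1,2,3], [0,1,2,4], [0,1,3,4], [0,2,3,4], [1,2,3,4]

so the chain groups are C_0 ≅ Z^5, C_1 ≅ Z^10, C_2 ≅ Z^10, C_3 ≅ Z^5.

Boundary ∂_1: C_1 → C_0 is given by ∂[p,q] = [q] − [p].
This gives a 5×10 integer matrix of rank 4; reducing to Smith normal form yields diagonal entries (1,1,1,1).

The boundary map ∂_2: C_2 → C_1 sends each 2-simplex [p,q,r] to [q,r] − [p,r] + [p,q]. For instance
  ∂[1,2,4] = [2,4] − [1,4] + [1,2],
  ∂[0,1,2] = [1,2] − [0,2] + [0,1].
This gives a 10×10 integer matrix of rank 6; reducing to Smith normal form yields diagonal entries (1,1,1,1,1,1).

The boundary map ∂_3: C_3 → C_2 sends each 3-simplex σ to the alternating sum Σ_i (−1)^i (σ with its i-th vertex removed). For instance
  ∂[0,1,3,4] = [1,3,4] − [0,3,4] + [0,1,4] − [0,1,3],
  ∂[1,2,3,4] = [2,3,4] − [1,3,4] + [1,2,4] − [1,2,3].
The resulting 10×5 matrix has rank 4, and its Smith normal form has invariant factors (1,1,1,1).

Computing H_k = (kernel of ∂_k) / (image of ∂_{k+1}):

  H_0: rank C_0 − rank ∂_1 = 5 − 4 = 1, and the invariant factors of ∂_1 are all 1, so H_0 ≅ Z.
  H_1: rank ker ∂_1 − rank ∂_2 = (10 − 4) − 6 = 0, and the invariant factors of ∂_2 are all 1, so H_1 ≅ 0.
  H_2: rank ker ∂_2 − rank ∂_3 = (10 − 6) − 4 = 0, and the invariant factors of ∂_3 are all 1, so H_2 ≅ 0.
  H_3: rank ker ∂_3 − rank ∂_4 = (5 − 4) − 0 = 1, and there is no ∂_4, so H_3 ≅ Z.

(K is a triangulation of the 3-sphere S^3.)

Hence the Betti numbers are b_0 = 1, b_1 = 0, b_2 = 0, b_3 = 1.

b_0 = 1, b_1 = 0, b_2 = 0, b_3 = 1.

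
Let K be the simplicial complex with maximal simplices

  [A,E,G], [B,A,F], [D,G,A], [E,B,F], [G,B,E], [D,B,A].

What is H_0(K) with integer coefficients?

Take the total order A < B < D < E < F < G on the vertex set. Then K (dimension 2) consists of the simplices:

  0-simplices (6): A, B, D, E, F, G
  1-simplices (12): AB, AD, AE, AF, AG, BD, BE, BF, BG, DG, EF, EG
  2-simplices (6): ABD, ABF, ADG, AEG, BEF, BEG

Hence C_0 ≅ Z^6, C_1 ≅ Z^12, C_2 ≅ Z^6.

Boundary ∂_1: C_1 → C_0 sends each edge [p,q] (with p < q) to q − p.
The resulting 6×12 matrix has rank 5, and its Smith normal form has invariant factors (1,1,1,1,1).

∂_2: C_2 → C_1 sends each 2-simplex [p,q,r] to [q,r] − [p,r] + [p,q]. For instance
  ∂ABD = BD − AD + AB,
  ∂BEF = EF − BF + BE.
The 12×6 boundary matrix has rank 6 and Smith normal form diag(1,1,1,1,1,1).

From H_k ≅ ker(∂_k) / im(∂_{k+1}) we obtain:

  H_0: rank C_0 − rank ∂_1 = 6 − 5 = 1, and the invariant factors of ∂_1 are all 1, so H_0 ≅ Z.

(K is a triangulation of the cylinder S^1 x I.)

H_0 = Z.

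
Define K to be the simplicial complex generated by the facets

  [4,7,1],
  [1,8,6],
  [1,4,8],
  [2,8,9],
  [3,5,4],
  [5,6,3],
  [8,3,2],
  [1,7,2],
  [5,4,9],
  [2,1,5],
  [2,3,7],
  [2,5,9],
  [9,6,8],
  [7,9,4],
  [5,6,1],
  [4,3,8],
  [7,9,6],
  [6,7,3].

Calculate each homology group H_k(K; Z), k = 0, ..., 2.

Fix the vertex order 1 < 2 < 3 < 4 < 5 < 6 < 7 < 8 < 9 and write every simplex with vertices in increasing order. Then dim K = 2 and the simplices of K are:

  0-simplices (9): [1], [2], [3], [4], [5], [6], [7], [8], [9]
  1-simplices (27): (27 of them)
  2-simplices (18): [1,2,5], [1,2,7], [1,4,7], [1,4,8], [1,5,6], [1,6,8], [2,3,7], [2,3,8], [2,5,9], [2,8,9], [3,4,5], [3,4,8], [3,5,6], [3,6,7], [4,5,9], [4,7,9], [6,7,9], [6,8,9]

Hence C_0 ≅ Z^9, C_1 ≅ Z^27, C_2 ≅ Z^18.

∂_1: C_1 → C_0 maps an edge to its endpoints' difference, ∂[p,q] = q − p. For instance
  ∂[2,7] = [7] − [2].
The 9×27 boundary matrix has rank 8 and Smith normal form diag(1,1,1,1,1,1,1,1).

∂_2: C_2 → C_1 sends each 2-simplex [p,q,r] to [q,r] − [p,r] + [p,q]. For instance
  ∂[3,6,7] = [6,7] − [3,7] + [3,6],
  ∂[1,5,6] = [5,6] − [1,6] + [1,5].
This gives a 27×18 integer matrix of rank 17; reducing to Smith normal form yields diagonal entries (1,1,1,1,1,1,1,1,1,1,1,1,1,1,1,1,1).

Now H_k = ker ∂_k / im ∂_{k+1}, so:

  H_0: rank C_0 − rank ∂_1 = 9 − 8 = 1, and the invariant factors of ∂_1 are all 1, so H_0 = Z.
  H_1: rank ker ∂_1 − rank ∂_2 = (27 − 8) − 17 = 2, and the invariant factors of ∂_2 are all 1, so H_1 = Z^2.
  H_2: rank ker ∂_2 − rank ∂_3 = (18 − 17) − 0 = 1, and there is no ∂_3, so H_2 = Z.

As a check, the Euler characteristic is 9 − 27 + 18 = 0, which agrees with 1 − 2 + 1 = 0.

H_0 ≅ Z,  H_1 ≅ Z^2,  H_2 ≅ Z.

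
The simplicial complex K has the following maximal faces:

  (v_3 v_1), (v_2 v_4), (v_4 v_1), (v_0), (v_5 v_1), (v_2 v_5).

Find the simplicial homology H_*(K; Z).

K has 6 vertices, 5 edges.
rank ∂_0 = 0, rank ∂_1 = 4 ⇒ b_0 = 6 − 0 − 4 = 2; all invariant factors of ∂_1 are 1 so no torsion. So H_0 = Z^2.
rank ∂_1 = 4, rank ∂_2 = 0 ⇒ b_1 = 5 − 4 − 0 = 1. So H_1 = Z.

H_0 = Z^2,  H_1 = Z.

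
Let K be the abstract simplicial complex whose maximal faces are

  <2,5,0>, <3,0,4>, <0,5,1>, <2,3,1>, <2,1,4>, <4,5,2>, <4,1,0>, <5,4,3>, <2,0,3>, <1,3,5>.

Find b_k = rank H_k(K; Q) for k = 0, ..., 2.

b_0 = 1, b_1 = 0, b_2 = 0.

Fix the vertex order 0 < 1 < 2 < 3 < 4 < 5 and write every simplex with vertices in increasing order. Then dim K = 2 and the simplices of K are:

  0-simplices (6): [0], [1], [2], [3], [4], [5]
  1-simplices (15): [0,1], [0,2], [0,3], [0,4], [0,5], [1,2], [1,3], [1,4], [1,5], [2,3], [2,4], [2,5], [3,4], [3,5], [4,5]
  2-simplices (10): [0,1,4], [0,1,5], [0,2,3], [0,2,5], [0,3,4], [1,2,3], [1,2,4], [1,3,5], [2,4,5], [3,4,5]

giving chain groups C_0 ≅ Z^6, C_1 ≅ Z^15, C_2 ≅ Z^10.

The boundary map ∂_1: C_1 → C_0 is given by ∂[p,q] = [q] − [p].
As a 6×15 matrix over Z this has rank 5, with invariant factors (1,1,1,1,1).

∂_2: C_2 → C_1 acts by ∂[p,q,r] = [q,r] − [p,r] + [p,q]. For instance
  ∂[3,4,5] = [4,5] − [3,5] + [3,4],
  ∂[0,1,5] = [1,5] − [0,5] + [0,1].
As a 15×10 matrix over Z this has rank 10, with invariant factors (1,1,1,1,1,1,1,1,1,2).

From H_k ≅ ker(∂_k) / im(∂_{k+1}) we obtain:

  H_0: rank C_0 − rank ∂_1 = 6 − 5 = 1, and the invariant factors of ∂_1 are all 1, so H_0 = Z.
  H_1: rank ker ∂_1 − rank ∂_2 = (15 − 5) − 10 = 0, and ∂_2 has invariant factor 2 > 1, so H_1 = Z/2.
  H_2: rank ker ∂_2 − rank ∂_3 = (10 − 10) − 0 = 0, and there is no ∂_3, so H_2 = 0.

Hence the Betti numbers are b_0 = 1, b_1 = 0, b_2 = 0.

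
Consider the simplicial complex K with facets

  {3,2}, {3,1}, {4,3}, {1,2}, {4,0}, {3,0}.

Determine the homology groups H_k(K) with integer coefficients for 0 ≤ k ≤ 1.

Take the total order 0 < 1 < 2 < 3 < 4 on the vertex set. Then K (dimension 1) consists of the simplices:

  0-simplices (5): [0], [1], [2], [3], [4]
  1-simplices (6): [0,3], [0,4], [1,2], [1,3], [2,3], [3,4]

Hence C_0 ≅ Z^5, C_1 ≅ Z^6.

∂_1: C_1 → C_0 is given by ∂[p,q] = [q] − [p]. For instance
  ∂[1,3] = [3] − [1].
The 5×6 boundary matrix has rank 4 and Smith normal form diag(1,1,1,1).

Reading off H_k = ker ∂_k / im ∂_{k+1}:

  H_0: rank C_0 − rank ∂_1 = 5 − 4 = 1, and the invariant factors of ∂_1 are all 1, so H_0 ≅ Z.
  H_1: rank ker ∂_1 − rank ∂_2 = (6 − 4) − 0 = 2, and there is no ∂_2, so H_1 ≅ Z^2.

H_0 ≅ Z,  H_1 ≅ Z^2.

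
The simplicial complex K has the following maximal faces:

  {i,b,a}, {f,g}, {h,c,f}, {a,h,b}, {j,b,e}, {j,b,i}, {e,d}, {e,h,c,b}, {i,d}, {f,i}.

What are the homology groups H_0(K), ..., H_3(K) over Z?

H_0 ≅ Z,  H_1 ≅ Z^2,  H_2 = 0,  H_3 = 0.

Take the total order a < b < c < d < e < f < g < h < i < j on the vertex set. Then K (dimension 3) consists of the simplices:

  0-simplices (10): a, b, c, d, e, f, g, h, i, j
  1-simplices (19): ab, ah, ai, bc, be, bh, bi, bj, ce, cf, ch, de, di, eh, ej, fg, fh, fi, ij
  2-simplices (9): abh, abi, bce, bch, beh, bej, bij, ceh, cfh
  3-simplices (1): bceh

Hence C_0 ≅ Z^10, C_1 ≅ Z^19, C_2 ≅ Z^9, C_3 ≅ Z^1.

The boundary map ∂_1: C_1 → C_0 maps an edge to its endpoints' difference, ∂[p,q] = q − p. For instance
  ∂de = e − d.
As a 10×19 matrix over Z this has rank 9, with invariant factors (1,1,1,1,1,1,1,1,1).

The boundary map ∂_2: C_2 → C_1 acts by ∂[p,q,r] = [q,r] − [p,r] + [p,q]. For instance
  ∂ceh = eh − ch + ce,
  ∂abi = bi − ai + ab.
This gives a 19×9 integer matrix of rank 8; reducing to Smith normal form yields diagonal entries (1,1,1,1,1,1,1,1).

The boundary map ∂_3: C_3 → C_2 sends each 3-simplex σ to the alternating sum Σ_i (−1)^i (σ with its i-th vertex removed). For instance
  ∂bceh = ceh − beh + bch − bce.
The 9×1 boundary matrix has rank 1 and Smith normal form diag(1).

Computing H_k = (kernel of ∂_k) / (image of ∂_{k+1}):

  H_0: rank C_0 − rank ∂_1 = 10 − 9 = 1, and the invariant factors of ∂_1 are all 1, so H_0 ≅ Z.
  H_1: rank ker ∂_1 − rank ∂_2 = (19 − 9) − 8 = 2, and the invariant factors of ∂_2 are all 1, so H_1 ≅ Z^2.
  H_2: rank ker ∂_2 − rank ∂_3 = (9 − 8) − 1 = 0, and the invariant factors of ∂_3 are all 1, so H_2 ≅ 0.
  H_3: rank ker ∂_3 − rank ∂_4 = (1 − 1) − 0 = 0, and there is no ∂_4, so H_3 ≅ 0.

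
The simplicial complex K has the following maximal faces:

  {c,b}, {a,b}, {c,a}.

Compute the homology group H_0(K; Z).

H_0 ≅ Z.

Take the total order a < b < c on the vertex set. Then K (dimension 1) consists of the simplices:

  0-simplices (3): a, b, c
  1-simplices (3): ab, ac, bc

giving chain groups C_0 ≅ Z^3, C_1 ≅ Z^3.

The boundary map ∂_1: C_1 → C_0 sends each edge [p,q] (with p < q) to q − p.
As a 3×3 matrix over Z this has rank 2, with invariant factors (1,1).

Computing H_k = (kernel of ∂_k) / (image of ∂_{k+1}):

  H_0: rank C_0 − rank ∂_1 = 3 − 2 = 1, and the invariant factors of ∂_1 are all 1, so H_0 = Z.

(K is a triangulation of the circle S^1.)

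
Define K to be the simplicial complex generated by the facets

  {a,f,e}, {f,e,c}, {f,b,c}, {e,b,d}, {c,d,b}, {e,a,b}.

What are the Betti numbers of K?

K has 6 vertices, 12 edges, 6 triangles.
rank ∂_0 = 0, rank ∂_1 = 5 ⇒ b_0 = 6 − 0 − 5 = 1; all invariant factors of ∂_1 are 1 so no torsion. So H_0 = Z.
rank ∂_1 = 5, rank ∂_2 = 6 ⇒ b_1 = 12 − 5 − 6 = 1; all invariant factors of ∂_2 are 1 so no torsion. So H_1 = Z.
rank ∂_2 = 6, rank ∂_3 = 0 ⇒ b_2 = 6 − 6 − 0 = 0. So H_2 = 0.

b_0 = 1, b_1 = 1, b_2 = 0.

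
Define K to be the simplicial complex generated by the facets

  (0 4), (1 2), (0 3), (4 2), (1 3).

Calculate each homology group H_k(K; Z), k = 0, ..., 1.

Fix the vertex order 0 < 1 < 2 < 3 < 4 and write every simplex with vertices in increasing order. Then dim K = 1 and the simplices of K are:

  0-simplices (5): [0], [1], [2], [3], [4]
  1-simplices (5): [0,3], [0,4], [1,2], [1,3], [2,4]

giving chain groups C_0 ≅ Z^5, C_1 ≅ Z^5.

The boundary map ∂_1: C_1 → C_0 maps an edge to its endpoints' difference, ∂[p,q] = q − p. For instance
  ∂[0,4] = [4] − [0].
As a 5×5 matrix over Z this has rank 4, with invariant factors (1,1,1,1).

Computing H_k = (kernel of ∂_k) / (image of ∂_{k+1}):

  H_0: rank C_0 − rank ∂_1 = 5 − 4 = 1, and the invariant factors of ∂_1 are all 1, so H_0 = Z.
  H_1: rank ker ∂_1 − rank ∂_2 = (5 − 4) − 0 = 1, and there is no ∂_2, so H_1 = Z.

H_0 = Z,  H_1 = Z.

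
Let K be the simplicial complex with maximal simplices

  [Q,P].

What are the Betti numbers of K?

b_0 = 1, b_1 = 0.

Order the vertices as P < Q. Listing each simplex with vertices in this order, K has dimension 1 with simplices:

  0-simplices (2): P, Q
  1-simplices (1): PQ

giving chain groups C_0 ≅ Z^2, C_1 ≅ Z^1.

∂_1: C_1 → C_0 maps an edge to its endpoints' difference, ∂[p,q] = q − p.
This gives a 2×1 integer matrix of rank 1; reducing to Smith normal form yields diagonal entries (1).

From H_k ≅ ker(∂_k) / im(∂_{k+1}) we obtain:

  H_0: rank C_0 − rank ∂_1 = 2 − 1 = 1, and the invariant factors of ∂_1 are all 1, so H_0 = Z.
  H_1: rank ker ∂_1 − rank ∂_2 = (1 − 1) − 0 = 0, and there is no ∂_2, so H_1 = 0.

(K is a triangulation of the 1-simplex.)

Hence the Betti numbers are b_0 = 1, b_1 = 0.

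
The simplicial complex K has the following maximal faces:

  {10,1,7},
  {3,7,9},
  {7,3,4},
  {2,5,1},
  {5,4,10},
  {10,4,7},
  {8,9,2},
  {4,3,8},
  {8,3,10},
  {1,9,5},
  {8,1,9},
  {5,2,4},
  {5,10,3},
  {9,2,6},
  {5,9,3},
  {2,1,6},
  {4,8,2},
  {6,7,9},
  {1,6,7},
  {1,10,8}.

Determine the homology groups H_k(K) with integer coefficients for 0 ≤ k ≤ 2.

K has 10 vertices, 30 edges, 20 triangles.
rank ∂_0 = 0, rank ∂_1 = 9 ⇒ b_0 = 10 − 0 − 9 = 1; all invariant factors of ∂_1 are 1 so no torsion. So H_0 = Z.
rank ∂_1 = 9, rank ∂_2 = 20 ⇒ b_1 = 30 − 9 − 20 = 1; ∂_2 has invariant factor(s) [2] giving torsion. So H_1 = Z ⊕ Z/2.
rank ∂_2 = 20, rank ∂_3 = 0 ⇒ b_2 = 20 − 20 − 0 = 0. So H_2 = 0.

H_0 = Z,  H_1 = Z ⊕ Z/2,  H_2 = 0.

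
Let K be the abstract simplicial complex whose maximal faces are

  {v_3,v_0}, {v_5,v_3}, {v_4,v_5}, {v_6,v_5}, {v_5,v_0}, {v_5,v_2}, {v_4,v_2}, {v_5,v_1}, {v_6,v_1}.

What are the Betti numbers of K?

Take the total order v_0 < v_1 < v_2 < v_3 < v_4 < v_5 < v_6 on the vertex set. Then K (dimension 1) consists of the simplices:

  0-simplices (7): [v_0], [v_1], [v_2], [v_3], [v_4], [v_5], [v_6]
  1-simplices (9): [v_0,v_3], [v_0,v_5], [v_1,v_5], [v_1,v_6], [v_2,v_4], [v_2,v_5], [v_3,v_5], [v_4,v_5], [v_5,v_6]

so the chain groups are C_0 ≅ Z^7, C_1 ≅ Z^9.

∂_1: C_1 → C_0 is given by ∂[p,q] = [q] − [p]. For instance
  ∂[v_1,v_6] = [v_6] − [v_1].
This gives a 7×9 integer matrix of rank 6; reducing to Smith normal form yields diagonal entries (1,1,1,1,1,1).

Computing H_k = (kernel of ∂_k) / (image of ∂_{k+1}):

  H_0: rank C_0 − rank ∂_1 = 7 − 6 = 1, and the invariant factors of ∂_1 are all 1, so H_0 ≅ Z.
  H_1: rank ker ∂_1 − rank ∂_2 = (9 − 6) − 0 = 3, and there is no ∂_2, so H_1 ≅ Z^3.

As a check, the Euler characteristic is 7 − 9 = -2, which agrees with 1 − 3 = -2.

Hence the Betti numbers are b_0 = 1, b_1 = 3.

b_0 = 1, b_1 = 3.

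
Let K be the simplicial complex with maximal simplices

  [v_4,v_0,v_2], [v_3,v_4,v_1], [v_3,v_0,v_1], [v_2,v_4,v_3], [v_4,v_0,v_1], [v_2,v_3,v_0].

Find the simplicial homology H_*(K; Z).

Fix the vertex order v_0 < v_1 < v_2 < v_3 < v_4 and write every simplex with vertices in increasing order. Then dim K = 2 and the simplices of K are:

  0-simplices (5): [v_0], [v_1], [v_2], [v_3], [v_4]
  1-simplices (9): [v_0,v_1], [v_0,v_2], [v_0,v_3], [v_0,v_4], [v_1,v_3], [v_1,v_4], [v_2,v_3], [v_2,v_4], [v_3,v_4]
  2-simplices (6): [v_0,v_1,v_3], [v_0,v_1,v_4], [v_0,v_2,v_3], [v_0,v_2,v_4], [v_1,v_3,v_4], [v_2,v_3,v_4]

Hence C_0 ≅ Z^5, C_1 ≅ Z^9, C_2 ≅ Z^6.

Boundary ∂_1: C_1 → C_0 maps an edge to its endpoints' difference, ∂[p,q] = q − p.
As a 5×9 matrix over Z this has rank 4, with invariant factors (1,1,1,1).

Boundary ∂_2: C_2 → C_1 sends each 2-simplex [p,q,r] to [q,r] − [p,r] + [p,q]. For instance
  ∂[v_1,v_3,v_4] = [v_3,v_4] − [v_1,v_4] + [v_1,v_3],
  ∂[v_0,v_1,v_4] = [v_1,v_4] − [v_0,v_4] + [v_0,v_1].
This gives a 9×6 integer matrix of rank 5; reducing to Smith normal form yields diagonal entries (1,1,1,1,1).

Reading off H_k = ker ∂_k / im ∂_{k+1}:

  H_0: rank C_0 − rank ∂_1 = 5 − 4 = 1, and the invariant factors of ∂_1 are all 1, so H_0 = Z.
  H_1: rank ker ∂_1 − rank ∂_2 = (9 − 4) − 5 = 0, and the invariant factors of ∂_2 are all 1, so H_1 = 0.
  H_2: rank ker ∂_2 − rank ∂_3 = (6 − 5) − 0 = 1, and there is no ∂_3, so H_2 = Z.

H_0 ≅ Z,  H_1 = 0,  H_2 ≅ Z.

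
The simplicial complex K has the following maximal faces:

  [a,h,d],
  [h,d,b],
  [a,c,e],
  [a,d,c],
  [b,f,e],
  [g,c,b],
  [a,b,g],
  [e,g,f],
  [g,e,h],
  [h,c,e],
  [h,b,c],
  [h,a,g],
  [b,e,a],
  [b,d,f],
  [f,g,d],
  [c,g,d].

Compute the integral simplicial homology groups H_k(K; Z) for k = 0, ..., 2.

H_0 ≅ Z,  H_1 ≅ Z^2,  H_2 ≅ Z.

Take the total order a < b < c < d < e < f < g < h on the vertex set. Then K (dimension 2) consists of the simplices:

  0-simplices (8): a, b, c, d, e, f, g, h
  1-simplices (24): ab, ac, ad, ae, ag, ah, bc, bd, be, bf, bg, bh, cd, ce, cg, ch, df, dg, dh, ef, eg, eh, fg, gh
  2-simplices (16): abe, abg, acd, ace, adh, agh, bcg, bch, bdf, bdh, bef, cdg, ceh, dfg, efg, egh

Hence C_0 ≅ Z^8, C_1 ≅ Z^24, C_2 ≅ Z^16.

Boundary ∂_1: C_1 → C_0 is given by ∂[p,q] = [q] − [p]. For instance
  ∂dh = h − d.
The 8×24 boundary matrix has rank 7 and Smith normal form diag(1,1,1,1,1,1,1).

Boundary ∂_2: C_2 → C_1 sends each 2-simplex [p,q,r] to [q,r] − [p,r] + [p,q]. For instance
  ∂bch = ch − bh + bc,
  ∂bdh = dh − bh + bd.
As a 24×16 matrix over Z this has rank 15, with invariant factors (1,1,1,1,1,1,1,1,1,1,1,1,1,1,1).

Computing H_k = (kernel of ∂_k) / (image of ∂_{k+1}):

  H_0: rank C_0 − rank ∂_1 = 8 − 7 = 1, and the invariant factors of ∂_1 are all 1, so H_0 = Z.
  H_1: rank ker ∂_1 − rank ∂_2 = (24 − 7) − 15 = 2, and the invariant factors of ∂_2 are all 1, so H_1 = Z^2.
  H_2: rank ker ∂_2 − rank ∂_3 = (16 − 15) − 0 = 1, and there is no ∂_3, so H_2 = Z.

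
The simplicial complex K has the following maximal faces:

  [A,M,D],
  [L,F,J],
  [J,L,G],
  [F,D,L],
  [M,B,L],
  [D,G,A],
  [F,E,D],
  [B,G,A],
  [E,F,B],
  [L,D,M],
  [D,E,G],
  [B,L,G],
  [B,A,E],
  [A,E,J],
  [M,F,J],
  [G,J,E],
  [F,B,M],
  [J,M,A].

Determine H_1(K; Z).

Fix the vertex order A < B < D < E < F < G < J < L < M and write every simplex with vertices in increasing order. Then dim K = 2 and the simplices of K are:

  0-simplices (9): A, B, D, E, F, G, J, L, M
  1-simplices (27): AB, AD, AE, AG, AJ, AM, BE, BF, BG, BL, BM, DE, DF, DG, DL, DM, EF, EG, EJ, FJ, FL, FM, GJ, GL, JL, JM, LM
  2-simplices (18): ABE, ABG, ADG, ADM, AEJ, AJM, BEF, BFM, BGL, BLM, DEF, DEG, DFL, DLM, EGJ, FJL, FJM, GJL

Hence C_0 ≅ Z^9, C_1 ≅ Z^27, C_2 ≅ Z^18.

The boundary map ∂_1: C_1 → C_0 is given by ∂[p,q] = [q] − [p]. For instance
  ∂BL = L − B.
The resulting 9×27 matrix has rank 8, and its Smith normal form has invariant factors (1,1,1,1,1,1,1,1).

Boundary ∂_2: C_2 → C_1 sends each 2-simplex [p,q,r] to [q,r] − [p,r] + [p,q]. For instance
  ∂DEF = EF − DF + DE,
  ∂ADM = DM − AM + AD.
The 27×18 boundary matrix has rank 18 and Smith normal form diag(1,1,1,1,1,1,1,1,1,1,1,1,1,1,1,1,1,2).

Now H_k = ker ∂_k / im ∂_{k+1}, so:

  H_1: rank ker ∂_1 − rank ∂_2 = (27 − 8) − 18 = 1, and ∂_2 has invariant factor 2 > 1, so H_1 ≅ Z ⊕ Z_2.

H_1 ≅ Z ⊕ Z_2.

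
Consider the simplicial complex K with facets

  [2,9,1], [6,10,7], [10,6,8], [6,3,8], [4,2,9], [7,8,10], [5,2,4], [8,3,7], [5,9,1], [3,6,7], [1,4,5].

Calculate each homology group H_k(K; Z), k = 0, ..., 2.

Take the total order 1 < 2 < 3 < 4 < 5 < 6 < 7 < 8 < 9 < 10 on the vertex set. Then K (dimension 2) consists of the simplices:

  0-simplices (10): [1], [2], [3], [4], [5], [6], [7], [8], [9], [10]
  1-simplices (19): [1,2], [1,4], [1,5], [1,9], [2,4], [2,5], [2,9], [3,6], [3,7], [3,8], [4,5], [4,9], [5,9], [6,7], [6,8], [6,10], [7,8], [7,10], [8,10]
  2-simplices (11): [1,2,9], [1,4,5], [1,5,9], [2,4,5], [2,4,9], [3,6,7], [3,6,8], [3,7,8], [6,7,10], [6,8,10], [7,8,10]

Hence C_0 ≅ Z^10, C_1 ≅ Z^19, C_2 ≅ Z^11.

The boundary map ∂_1: C_1 → C_0 sends each edge [p,q] (with p < q) to q − p.
As a 10×19 matrix over Z this has rank 8, with invariant factors (1,1,1,1,1,1,1,1).

The boundary map ∂_2: C_2 → C_1 acts by ∂[p,q,r] = [q,r] − [p,r] + [p,q]. For instance
  ∂[3,6,8] = [6,8] − [3,8] + [3,6],
  ∂[2,4,5] = [4,5] − [2,5] + [2,4].
As a 19×11 matrix over Z this has rank 10, with invariant factors (1,1,1,1,1,1,1,1,1,1).

Reading off H_k = ker ∂_k / im ∂_{k+1}:

  H_0: rank C_0 − rank ∂_1 = 10 − 8 = 2, and the invariant factors of ∂_1 are all 1, so H_0 ≅ Z^2.
  H_1: rank ker ∂_1 − rank ∂_2 = (19 − 8) − 10 = 1, and the invariant factors of ∂_2 are all 1, so H_1 ≅ Z.
  H_2: rank ker ∂_2 − rank ∂_3 = (11 − 10) − 0 = 1, and there is no ∂_3, so H_2 ≅ Z.

(K is a triangulation of the disjoint union of the 2-sphere S^2 and the Möbius band.)

H_0 ≅ Z^2,  H_1 ≅ Z,  H_2 ≅ Z.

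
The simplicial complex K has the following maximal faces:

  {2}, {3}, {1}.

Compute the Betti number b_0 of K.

b_0 = 3.

We work with the vertex ordering 1 < 2 < 3. The simplices of K, each written with vertices in increasing order, are:

  0-simplices (3): [1], [2], [3]

giving chain groups C_0 ≅ Z^3.

From H_k ≅ ker(∂_k) / im(∂_{k+1}) we obtain:

  H_0: rank C_0 − rank ∂_1 = 3 − 0 = 3, and there is no ∂_1, so H_0 = Z^3.

(K is a triangulation of a set of 3 points.)

Hence the Betti numbers are b_0 = 3.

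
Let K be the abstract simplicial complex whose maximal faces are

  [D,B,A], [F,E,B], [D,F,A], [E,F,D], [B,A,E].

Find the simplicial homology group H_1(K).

K has 5 vertices, 10 edges, 5 triangles.
rank ∂_1 = 4, rank ∂_2 = 5 ⇒ b_1 = 10 − 4 − 5 = 1; all invariant factors of ∂_2 are 1 so no torsion. So H_1 ≅ Z.

H_1 = Z.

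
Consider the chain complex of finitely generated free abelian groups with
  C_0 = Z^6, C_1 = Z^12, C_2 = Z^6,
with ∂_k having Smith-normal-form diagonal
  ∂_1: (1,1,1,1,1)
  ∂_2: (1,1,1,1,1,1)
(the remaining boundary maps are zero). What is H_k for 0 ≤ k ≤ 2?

H_0: b_0 = 6 − 0 − 5 = 1; torsion from ∂_1 factors > 1: none. So H_0 ≅ Z.
H_1: b_1 = 12 − 5 − 6 = 1; torsion from ∂_2 factors > 1: none. So H_1 ≅ Z.
H_2: b_2 = 6 − 6 − 0 = 0; torsion from ∂_3 factors > 1: none. So H_2 ≅ 0.

H_0 ≅ Z,  H_1 ≅ Z,  H_2 = 0.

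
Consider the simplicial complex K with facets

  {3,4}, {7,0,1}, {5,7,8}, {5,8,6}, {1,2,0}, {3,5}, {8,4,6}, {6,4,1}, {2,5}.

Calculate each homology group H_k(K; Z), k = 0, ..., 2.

Fix the vertex order 0 < 1 < 2 < 3 < 4 < 5 < 6 < 7 < 8 and write every simplex with vertices in increasing order. Then dim K = 2 and the simplices of K are:

  0-simplices (9): [0], [1], [2], [3], [4], [5], [6], [7], [8]
  1-simplices (17): [0,1], [0,2], [0,7], [1,2], [1,4], [1,6], [1,7], [2,5], [3,4], [3,5], [4,6], [4,8], [5,6], [5,7], [5,8], [6,8], [7,8]
  2-simplices (6): [0,1,2], [0,1,7], [1,4,6], [4,6,8], [5,6,8], [5,7,8]

giving chain groups C_0 ≅ Z^9, C_1 ≅ Z^17, C_2 ≅ Z^6.

Boundary ∂_1: C_1 → C_0 sends each edge [p,q] (with p < q) to q − p. For instance
  ∂[3,5] = [5] − [3].
The 9×17 boundary matrix has rank 8 and Smith normal form diag(1,1,1,1,1,1,1,1).

∂_2: C_2 → C_1 maps a triangle to the signed sum of its edges. For instance
  ∂[4,6,8] = [6,8] − [4,8] + [4,6],
  ∂[0,1,7] = [1,7] − [0,7] + [0,1].
This gives a 17×6 integer matrix of rank 6; reducing to Smith normal form yields diagonal entries (1,1,1,1,1,1).

Reading off H_k = ker ∂_k / im ∂_{k+1}:

  H_0: rank C_0 − rank ∂_1 = 9 − 8 = 1, and the invariant factors of ∂_1 are all 1, so H_0 ≅ Z.
  H_1: rank ker ∂_1 − rank ∂_2 = (17 − 8) − 6 = 3, and the invariant factors of ∂_2 are all 1, so H_1 ≅ Z^3.
  H_2: rank ker ∂_2 − rank ∂_3 = (6 − 6) − 0 = 0, and there is no ∂_3, so H_2 ≅ 0.

H_0 = Z,  H_1 = Z^3,  H_2 = 0.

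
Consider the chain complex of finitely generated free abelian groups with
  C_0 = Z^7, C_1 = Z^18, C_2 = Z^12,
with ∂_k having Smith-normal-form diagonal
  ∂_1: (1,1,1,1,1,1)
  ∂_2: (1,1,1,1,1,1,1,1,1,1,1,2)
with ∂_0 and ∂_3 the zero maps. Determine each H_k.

H_0 = Z,  H_1 = Z/2,  H_2 = 0.

H_0: b_0 = 7 − 0 − 6 = 1; torsion from ∂_1 factors > 1: none. So H_0 = Z.
H_1: b_1 = 18 − 6 − 12 = 0; torsion from ∂_2 factors > 1: [2]. So H_1 = Z/2.
H_2: b_2 = 12 − 12 − 0 = 0; torsion from ∂_3 factors > 1: none. So H_2 = 0.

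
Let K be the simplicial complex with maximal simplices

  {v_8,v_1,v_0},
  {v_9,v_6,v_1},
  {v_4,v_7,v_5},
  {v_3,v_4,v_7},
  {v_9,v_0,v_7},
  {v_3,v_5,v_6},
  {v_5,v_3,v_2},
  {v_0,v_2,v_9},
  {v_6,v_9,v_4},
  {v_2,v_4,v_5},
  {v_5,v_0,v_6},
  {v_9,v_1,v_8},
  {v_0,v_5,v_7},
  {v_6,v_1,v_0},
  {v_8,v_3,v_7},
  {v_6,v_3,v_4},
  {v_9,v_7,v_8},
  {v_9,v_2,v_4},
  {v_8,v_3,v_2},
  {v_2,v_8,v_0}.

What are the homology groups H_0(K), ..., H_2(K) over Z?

H_0 ≅ Z,  H_1 ≅ Z ⊕ Z/2,  H_2 = 0.

Order the vertices as v_0 < v_1 < v_2 < v_3 < v_4 < v_5 < v_6 < v_7 < v_8 < v_9. Listing each simplex with vertices in this order, K has dimension 2 with simplices:

  0-simplices (10): [v_0], [v_1], [v_2], [v_3], [v_4], [v_5], [v_6], [v_7], [v_8], [v_9]
  1-simplices (30): (30 of them)
  2-simplices (20): (20 of them)

Hence C_0 ≅ Z^10, C_1 ≅ Z^30, C_2 ≅ Z^20.

Boundary ∂_1: C_1 → C_0 sends each edge [p,q] (with p < q) to q − p. For instance
  ∂[v_0,v_7] = [v_7] − [v_0].
The 10×30 boundary matrix has rank 9 and Smith normal form diag(1,1,1,1,1,1,1,1,1).

∂_2: C_2 → C_1 maps a triangle to the signed sum of its edges. For instance
  ∂[v_2,v_4,v_5] = [v_4,v_5] − [v_2,v_5] + [v_2,v_4],
  ∂[v_2,v_4,v_9] = [v_4,v_9] − [v_2,v_9] + [v_2,v_4].
This gives a 30×20 integer matrix of rank 20; reducing to Smith normal form yields diagonal entries (1,1,1,1,1,1,1,1,1,1,1,1,1,1,1,1,1,1,1,2).

Now H_k = ker ∂_k / im ∂_{k+1}, so:

  H_0: rank C_0 − rank ∂_1 = 10 − 9 = 1, and the invariant factors of ∂_1 are all 1, so H_0 = Z.
  H_1: rank ker ∂_1 − rank ∂_2 = (30 − 9) − 20 = 1, and ∂_2 has invariant factor 2 > 1, so H_1 = Z ⊕ Z/2.
  H_2: rank ker ∂_2 − rank ∂_3 = (20 − 20) − 0 = 0, and there is no ∂_3, so H_2 = 0.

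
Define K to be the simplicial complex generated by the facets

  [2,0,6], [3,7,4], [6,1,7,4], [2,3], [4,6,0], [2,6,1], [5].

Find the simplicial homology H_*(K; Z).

Order the vertices as 0 < 1 < 2 < 3 < 4 < 5 < 6 < 7. Listing each simplex with vertices in this order, K has dimension 3 with simplices:

  0-simplices (8): [0], [1], [2], [3], [4], [5], [6], [7]
  1-simplices (14): [0,2], [0,4], [0,6], [1,2], [1,4], [1,6], [1,7], [2,3], [2,6], [3,4], [3,7], [4,6], [4,7], [6,7]
  2-simplices (8): [0,2,6], [0,4,6], [1,2,6], [1,4,6], [1,4,7], [1,6,7], [3,4,7], [4,6,7]
  3-simplices (1): [1,4,6,7]

so the chain groups are C_0 ≅ Z^8, C_1 ≅ Z^14, C_2 ≅ Z^8, C_3 ≅ Z^1.

Boundary ∂_1: C_1 → C_0 sends each edge [p,q] (with p < q) to q − p.
The 8×14 boundary matrix has rank 6 and Smith normal form diag(1,1,1,1,1,1).

The boundary map ∂_2: C_2 → C_1 maps a triangle to the signed sum of its edges. For instance
  ∂[1,6,7] = [6,7] − [1,7] + [1,6],
  ∂[0,4,6] = [4,6] − [0,6] + [0,4].
As a 14×8 matrix over Z this has rank 7, with invariant factors (1,1,1,1,1,1,1).

Boundary ∂_3: C_3 → C_2 sends each 3-simplex σ to the alternating sum Σ_i (−1)^i (σ with its i-th vertex removed). For instance
  ∂[1,4,6,7] = [4,6,7] − [1,6,7] + [1,4,7] − [1,4,6].
As a 8×1 matrix over Z this has rank 1, with invariant factors (1).

From H_k ≅ ker(∂_k) / im(∂_{k+1}) we obtain:

  H_0: rank C_0 − rank ∂_1 = 8 − 6 = 2, and the invariant factors of ∂_1 are all 1, so H_0 = Z^2.
  H_1: rank ker ∂_1 − rank ∂_2 = (14 − 6) − 7 = 1, and the invariant factors of ∂_2 are all 1, so H_1 = Z.
  H_2: rank ker ∂_2 − rank ∂_3 = (8 − 7) − 1 = 0, and the invariant factors of ∂_3 are all 1, so H_2 = 0.
  H_3: rank ker ∂_3 − rank ∂_4 = (1 − 1) − 0 = 0, and there is no ∂_4, so H_3 = 0.

H_0 ≅ Z^2,  H_1 ≅ Z,  H_2 = 0,  H_3 = 0.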